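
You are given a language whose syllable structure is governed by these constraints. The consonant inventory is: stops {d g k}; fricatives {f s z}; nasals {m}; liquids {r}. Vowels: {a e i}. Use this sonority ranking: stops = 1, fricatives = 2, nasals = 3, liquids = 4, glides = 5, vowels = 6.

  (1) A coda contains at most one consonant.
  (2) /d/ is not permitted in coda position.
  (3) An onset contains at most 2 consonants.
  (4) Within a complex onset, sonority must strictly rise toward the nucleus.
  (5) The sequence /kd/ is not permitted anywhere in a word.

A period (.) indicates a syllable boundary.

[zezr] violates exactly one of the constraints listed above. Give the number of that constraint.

[zezr]: syllable 1 coda /zr/ has 2 consonants (> 1).
This is a violation of constraint 1: "A coda contains at most one consonant."
The remaining constraints (2, 3, 4, 5) are satisfied.

1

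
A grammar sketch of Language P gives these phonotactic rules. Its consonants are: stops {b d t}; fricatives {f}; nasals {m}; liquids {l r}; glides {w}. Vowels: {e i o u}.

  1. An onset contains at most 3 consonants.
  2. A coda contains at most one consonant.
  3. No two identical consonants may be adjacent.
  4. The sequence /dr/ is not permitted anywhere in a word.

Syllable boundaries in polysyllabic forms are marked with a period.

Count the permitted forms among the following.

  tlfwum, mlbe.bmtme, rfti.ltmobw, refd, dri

tlfwum — violates constraint 1: syllable 1 onset /tlfw/ has 4 consonants (> 3) → not permitted
mlbe.bmtme — violates constraint 1: syllable 2 onset /bmtm/ has 4 consonants (> 3) → not permitted
rfti.ltmobw — violates constraint 2: syllable 2 coda /bw/ has 2 consonants (> 1) → not permitted
refd — violates constraint 2: syllable 1 coda /fd/ has 2 consonants (> 1) → not permitted
dri — violates constraint 4: contains banned sequence /dr/ → not permitted
No form is permitted → 0.

0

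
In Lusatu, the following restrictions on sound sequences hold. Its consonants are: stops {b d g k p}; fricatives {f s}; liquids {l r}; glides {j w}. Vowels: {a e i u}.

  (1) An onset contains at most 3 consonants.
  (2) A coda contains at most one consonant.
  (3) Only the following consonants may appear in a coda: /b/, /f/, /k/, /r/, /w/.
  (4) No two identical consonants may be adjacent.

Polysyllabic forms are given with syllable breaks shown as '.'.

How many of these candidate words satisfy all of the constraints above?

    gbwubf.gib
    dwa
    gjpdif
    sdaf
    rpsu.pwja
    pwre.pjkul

gbwubf.gib — violates constraint 2: syllable 1 coda /bf/ has 2 consonants (> 1) → phonotactically illegal
dwa — σ1 onset /dw/ (2C), coda /∅/ ok → phonotactically legal
gjpdif — violates constraint 1: syllable 1 onset /gjpd/ has 4 consonants (> 3) → phonotactically illegal
sdaf — σ1 onset /sd/ (2C), coda /f/ ok → phonotactically legal
rpsu.pwja — σ1 onset /rps/ (3C), coda /∅/ ok; σ2 onset /pwj/ (3C), coda /∅/ ok → phonotactically legal
pwre.pjkul — violates constraint 3: syllable 2 coda contains /l/, which is not a licensed coda consonant → phonotactically illegal
Phonotactically legal: dwa, sdaf, rpsu.pwja → 3.

3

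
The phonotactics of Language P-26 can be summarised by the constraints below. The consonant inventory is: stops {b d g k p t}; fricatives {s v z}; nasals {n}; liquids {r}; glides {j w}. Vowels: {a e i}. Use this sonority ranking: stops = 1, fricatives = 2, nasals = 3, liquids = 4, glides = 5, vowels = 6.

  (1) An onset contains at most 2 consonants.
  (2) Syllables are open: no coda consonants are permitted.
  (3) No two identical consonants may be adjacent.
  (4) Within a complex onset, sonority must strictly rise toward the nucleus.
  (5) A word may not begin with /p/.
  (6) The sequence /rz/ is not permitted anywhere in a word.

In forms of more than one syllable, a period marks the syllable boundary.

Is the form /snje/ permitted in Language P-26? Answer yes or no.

/snje/ — violates constraint 1: syllable 1 onset /snj/ has 3 consonants (> 2) → not permitted

no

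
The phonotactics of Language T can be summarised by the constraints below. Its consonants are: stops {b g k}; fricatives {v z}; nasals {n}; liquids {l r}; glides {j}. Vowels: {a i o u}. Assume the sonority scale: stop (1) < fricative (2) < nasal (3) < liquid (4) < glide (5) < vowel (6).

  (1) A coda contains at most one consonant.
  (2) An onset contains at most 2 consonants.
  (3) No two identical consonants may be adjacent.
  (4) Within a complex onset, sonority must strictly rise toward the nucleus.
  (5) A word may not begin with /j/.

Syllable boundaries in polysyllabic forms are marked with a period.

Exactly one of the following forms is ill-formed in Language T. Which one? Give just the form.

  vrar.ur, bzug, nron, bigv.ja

bigv.ja

vrar.ur — σ1 onset /vr/ (2→4 rises), coda /r/ ok; σ2 onset /∅/, coda /r/ ok → well-formed
bzug — σ1 onset /bz/ (1→2 rises), coda /g/ ok → well-formed
nron — σ1 onset /nr/ (3→4 rises), coda /n/ ok → well-formed
bigv.ja — violates constraint 1: syllable 1 coda /gv/ has 2 consonants (> 1) → ill-formed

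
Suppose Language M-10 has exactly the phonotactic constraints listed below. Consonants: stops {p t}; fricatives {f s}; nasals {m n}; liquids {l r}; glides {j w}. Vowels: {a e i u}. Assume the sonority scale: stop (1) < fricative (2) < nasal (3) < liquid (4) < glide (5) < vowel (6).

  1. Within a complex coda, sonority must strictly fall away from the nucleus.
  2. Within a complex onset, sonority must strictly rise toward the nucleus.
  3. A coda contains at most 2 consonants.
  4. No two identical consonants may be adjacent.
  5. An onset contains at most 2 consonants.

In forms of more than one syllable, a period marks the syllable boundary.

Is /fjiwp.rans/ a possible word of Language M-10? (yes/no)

/fjiwp.rans/ — σ1 onset /fj/ (2→5 rises), coda /wp/ (5→1 falls) ok; σ2 onset /r/, coda /ns/ (3→2 falls) ok → licit

yes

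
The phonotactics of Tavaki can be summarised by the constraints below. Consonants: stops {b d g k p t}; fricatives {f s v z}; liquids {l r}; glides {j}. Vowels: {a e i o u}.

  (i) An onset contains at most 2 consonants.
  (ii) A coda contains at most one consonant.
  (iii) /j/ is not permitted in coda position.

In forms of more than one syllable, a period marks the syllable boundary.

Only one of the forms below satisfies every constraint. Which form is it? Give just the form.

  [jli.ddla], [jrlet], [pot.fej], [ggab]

[ggab]

[jli.ddla] — violates constraint (i): syllable 2 onset /ddl/ has 3 consonants (> 2) → ill-formed
[jrlet] — violates constraint (i): syllable 1 onset /jrl/ has 3 consonants (> 2) → ill-formed
[pot.fej] — violates constraint (iii): syllable 2 coda contains /j/ → ill-formed
[ggab] — σ1 onset /gg/ (2C), coda /b/ ok → well-formed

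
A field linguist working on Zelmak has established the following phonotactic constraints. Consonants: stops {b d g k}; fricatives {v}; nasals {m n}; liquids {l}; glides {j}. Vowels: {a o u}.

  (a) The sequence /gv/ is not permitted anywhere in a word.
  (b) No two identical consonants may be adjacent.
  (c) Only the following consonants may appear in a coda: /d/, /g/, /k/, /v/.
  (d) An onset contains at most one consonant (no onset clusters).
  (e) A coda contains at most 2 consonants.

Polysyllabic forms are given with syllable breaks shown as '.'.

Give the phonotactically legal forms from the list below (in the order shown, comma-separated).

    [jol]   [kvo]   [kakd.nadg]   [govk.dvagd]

[jol] — violates constraint (c): syllable 1 coda contains /l/, which is not a licensed coda consonant → phonotactically illegal
[kvo] — violates constraint (d): syllable 1 onset /kv/ has 2 consonants (> 1) → phonotactically illegal
[kakd.nadg] — σ1 onset /k/, coda /kd/ (2C) ok; σ2 onset /n/, coda /dg/ (2C) ok → phonotactically legal
[govk.dvagd] — violates constraint (d): syllable 2 onset /dv/ has 2 consonants (> 1) → phonotactically illegal

[kakd.nadg]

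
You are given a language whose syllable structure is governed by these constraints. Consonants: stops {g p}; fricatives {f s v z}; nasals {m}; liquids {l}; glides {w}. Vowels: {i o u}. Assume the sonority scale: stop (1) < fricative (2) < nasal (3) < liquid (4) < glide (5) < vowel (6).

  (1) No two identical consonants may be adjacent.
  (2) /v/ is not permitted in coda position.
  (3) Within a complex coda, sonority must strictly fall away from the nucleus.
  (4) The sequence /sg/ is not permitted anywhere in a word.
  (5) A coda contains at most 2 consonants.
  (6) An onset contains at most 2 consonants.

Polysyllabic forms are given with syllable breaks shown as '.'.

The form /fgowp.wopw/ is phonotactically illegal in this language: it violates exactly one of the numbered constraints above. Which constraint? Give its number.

3

/fgowp.wopw/: syllable 2 coda /pw/: /p/ (stop, 1) → /w/ (glide, 5) does not fall.
This is a violation of constraint 3: "Within a complex coda, sonority must strictly fall away from the nucleus."
The remaining constraints (1, 2, 4, 5, 6) are satisfied.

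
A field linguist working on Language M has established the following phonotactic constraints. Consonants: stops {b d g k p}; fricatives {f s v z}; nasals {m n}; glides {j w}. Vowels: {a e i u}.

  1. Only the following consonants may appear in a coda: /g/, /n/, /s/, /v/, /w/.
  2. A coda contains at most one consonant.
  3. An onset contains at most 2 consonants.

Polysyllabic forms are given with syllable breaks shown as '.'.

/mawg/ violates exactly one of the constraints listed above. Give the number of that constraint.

/mawg/: syllable 1 coda /wg/ has 2 consonants (> 1).
This is a violation of constraint 2: "A coda contains at most one consonant."
The remaining constraints (1, 3) are satisfied.

2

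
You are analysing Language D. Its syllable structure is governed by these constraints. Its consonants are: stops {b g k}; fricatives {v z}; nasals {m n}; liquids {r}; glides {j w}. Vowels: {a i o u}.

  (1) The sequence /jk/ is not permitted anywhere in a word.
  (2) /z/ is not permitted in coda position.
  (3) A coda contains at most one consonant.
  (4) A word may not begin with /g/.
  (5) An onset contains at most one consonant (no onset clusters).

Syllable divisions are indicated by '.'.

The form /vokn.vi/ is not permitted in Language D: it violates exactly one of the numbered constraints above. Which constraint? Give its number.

3

/vokn.vi/: syllable 1 coda /kn/ has 2 consonants (> 1).
This is a violation of constraint 3: "A coda contains at most one consonant."
The remaining constraints (1, 2, 4, 5) are satisfied.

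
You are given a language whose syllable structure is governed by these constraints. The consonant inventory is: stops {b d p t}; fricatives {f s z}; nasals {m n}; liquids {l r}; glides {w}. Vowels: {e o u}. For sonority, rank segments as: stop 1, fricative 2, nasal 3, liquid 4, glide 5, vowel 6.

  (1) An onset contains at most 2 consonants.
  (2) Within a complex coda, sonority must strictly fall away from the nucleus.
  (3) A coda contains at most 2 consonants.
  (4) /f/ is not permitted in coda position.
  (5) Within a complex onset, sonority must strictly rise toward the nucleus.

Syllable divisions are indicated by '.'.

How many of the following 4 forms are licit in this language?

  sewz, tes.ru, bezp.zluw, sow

sewz — σ1 onset /s/, coda /wz/ (5→2 falls) ok → licit
tes.ru — σ1 onset /t/, coda /s/ ok; σ2 onset /r/, coda /∅/ ok → licit
bezp.zluw — σ1 onset /b/, coda /zp/ (2→1 falls) ok; σ2 onset /zl/ (2→4 rises), coda /w/ ok → licit
sow — σ1 onset /s/, coda /w/ ok → licit
Licit: sewz, tes.ru, bezp.zluw, sow → 4.

4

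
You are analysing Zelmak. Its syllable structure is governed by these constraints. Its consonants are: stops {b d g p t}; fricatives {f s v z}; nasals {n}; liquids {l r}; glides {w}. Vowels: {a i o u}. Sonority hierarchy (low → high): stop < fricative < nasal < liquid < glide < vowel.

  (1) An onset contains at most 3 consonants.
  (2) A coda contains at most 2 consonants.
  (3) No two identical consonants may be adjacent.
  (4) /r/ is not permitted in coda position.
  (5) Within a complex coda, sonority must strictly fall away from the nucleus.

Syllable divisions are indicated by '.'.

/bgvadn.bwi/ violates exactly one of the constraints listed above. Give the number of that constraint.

/bgvadn.bwi/: syllable 1 coda /dn/: /d/ (stop, 1) → /n/ (nasal, 3) does not fall.
This is a violation of constraint 5: "Within a complex coda, sonority must strictly fall away from the nucleus."
The remaining constraints (1, 2, 3, 4) are satisfied.

5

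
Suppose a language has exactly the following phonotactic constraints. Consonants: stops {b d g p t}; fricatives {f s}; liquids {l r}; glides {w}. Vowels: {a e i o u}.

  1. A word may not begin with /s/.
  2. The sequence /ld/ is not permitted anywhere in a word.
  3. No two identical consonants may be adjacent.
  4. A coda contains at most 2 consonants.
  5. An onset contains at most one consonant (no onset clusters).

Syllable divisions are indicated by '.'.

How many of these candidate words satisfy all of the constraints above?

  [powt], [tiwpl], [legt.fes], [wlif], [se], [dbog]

[powt] — σ1 onset /p/, coda /wt/ (2C) ok → phonotactically legal
[tiwpl] — violates constraint 4: syllable 1 coda /wpl/ has 3 consonants (> 2) → phonotactically illegal
[legt.fes] — σ1 onset /l/, coda /gt/ (2C) ok; σ2 onset /f/, coda /s/ ok → phonotactically legal
[wlif] — violates constraint 5: syllable 1 onset /wl/ has 2 consonants (> 1) → phonotactically illegal
[se] — violates constraint 1: word begins with /s/ → phonotactically illegal
[dbog] — violates constraint 5: syllable 1 onset /db/ has 2 consonants (> 1) → phonotactically illegal
Phonotactically legal: [powt], [legt.fes] → 2.

2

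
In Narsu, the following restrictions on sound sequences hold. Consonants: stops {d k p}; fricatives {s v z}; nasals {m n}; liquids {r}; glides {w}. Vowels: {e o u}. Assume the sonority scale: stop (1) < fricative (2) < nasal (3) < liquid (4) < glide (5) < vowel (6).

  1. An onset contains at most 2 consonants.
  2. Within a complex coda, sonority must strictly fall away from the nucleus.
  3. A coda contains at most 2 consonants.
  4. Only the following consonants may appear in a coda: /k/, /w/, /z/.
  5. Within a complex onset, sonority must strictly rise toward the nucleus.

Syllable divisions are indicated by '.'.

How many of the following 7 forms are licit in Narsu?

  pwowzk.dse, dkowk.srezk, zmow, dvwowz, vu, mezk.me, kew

pwowzk.dse — violates constraint 3: syllable 1 coda /wzk/ has 3 consonants (> 2) → illicit
dkowk.srezk — violates constraint 5: syllable 1 onset /dk/: /d/ (stop, 1) → /k/ (stop, 1) does not rise → illicit
zmow — σ1 onset /zm/ (2→3 rises), coda /w/ ok → licit
dvwowz — violates constraint 1: syllable 1 onset /dvw/ has 3 consonants (> 2) → illicit
vu — σ1 onset /v/, coda /∅/ ok → licit
mezk.me — σ1 onset /m/, coda /zk/ (2→1 falls) ok; σ2 onset /m/, coda /∅/ ok → licit
kew — σ1 onset /k/, coda /w/ ok → licit
Licit: zmow, vu, mezk.me, kew → 4.

4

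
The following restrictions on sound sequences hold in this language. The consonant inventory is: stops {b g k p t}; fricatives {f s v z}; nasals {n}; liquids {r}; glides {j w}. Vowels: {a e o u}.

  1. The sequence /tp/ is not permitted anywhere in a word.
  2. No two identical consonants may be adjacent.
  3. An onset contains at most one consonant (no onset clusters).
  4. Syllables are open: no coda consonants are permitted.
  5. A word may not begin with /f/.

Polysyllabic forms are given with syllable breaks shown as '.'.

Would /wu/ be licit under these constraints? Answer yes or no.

/wu/ — σ1 onset /w/, coda /∅/ ok → licit

yes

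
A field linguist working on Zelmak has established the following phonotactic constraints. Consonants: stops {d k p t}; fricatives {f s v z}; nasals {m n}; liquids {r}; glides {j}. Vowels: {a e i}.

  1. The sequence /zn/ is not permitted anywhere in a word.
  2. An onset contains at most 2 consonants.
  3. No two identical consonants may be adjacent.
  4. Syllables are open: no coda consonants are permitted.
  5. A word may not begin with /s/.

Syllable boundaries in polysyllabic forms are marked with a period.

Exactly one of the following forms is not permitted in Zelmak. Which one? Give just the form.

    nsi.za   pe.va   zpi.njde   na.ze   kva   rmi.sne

nsi.za — σ1 onset /ns/ (2C), coda /∅/ ok; σ2 onset /z/, coda /∅/ ok → permitted
pe.va — σ1 onset /p/, coda /∅/ ok; σ2 onset /v/, coda /∅/ ok → permitted
zpi.njde — violates constraint 2: syllable 2 onset /njd/ has 3 consonants (> 2) → not permitted
na.ze — σ1 onset /n/, coda /∅/ ok; σ2 onset /z/, coda /∅/ ok → permitted
kva — σ1 onset /kv/ (2C), coda /∅/ ok → permitted
rmi.sne — σ1 onset /rm/ (2C), coda /∅/ ok; σ2 onset /sn/ (2C), coda /∅/ ok → permitted

zpi.njde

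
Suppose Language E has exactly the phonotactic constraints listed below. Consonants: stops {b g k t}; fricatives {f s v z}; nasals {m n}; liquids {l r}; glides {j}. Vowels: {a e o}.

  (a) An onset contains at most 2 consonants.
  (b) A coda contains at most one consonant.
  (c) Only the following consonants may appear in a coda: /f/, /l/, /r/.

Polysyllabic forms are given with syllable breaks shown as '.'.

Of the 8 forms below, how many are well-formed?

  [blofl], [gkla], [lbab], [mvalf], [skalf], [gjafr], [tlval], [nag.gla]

0

[blofl] — violates constraint (b): syllable 1 coda /fl/ has 2 consonants (> 1) → ill-formed
[gkla] — violates constraint (a): syllable 1 onset /gkl/ has 3 consonants (> 2) → ill-formed
[lbab] — violates constraint (c): syllable 1 coda contains /b/, which is not a licensed coda consonant → ill-formed
[mvalf] — violates constraint (b): syllable 1 coda /lf/ has 2 consonants (> 1) → ill-formed
[skalf] — violates constraint (b): syllable 1 coda /lf/ has 2 consonants (> 1) → ill-formed
[gjafr] — violates constraint (b): syllable 1 coda /fr/ has 2 consonants (> 1) → ill-formed
[tlval] — violates constraint (a): syllable 1 onset /tlv/ has 3 consonants (> 2) → ill-formed
[nag.gla] — violates constraint (c): syllable 1 coda contains /g/, which is not a licensed coda consonant → ill-formed
No form is well-formed → 0.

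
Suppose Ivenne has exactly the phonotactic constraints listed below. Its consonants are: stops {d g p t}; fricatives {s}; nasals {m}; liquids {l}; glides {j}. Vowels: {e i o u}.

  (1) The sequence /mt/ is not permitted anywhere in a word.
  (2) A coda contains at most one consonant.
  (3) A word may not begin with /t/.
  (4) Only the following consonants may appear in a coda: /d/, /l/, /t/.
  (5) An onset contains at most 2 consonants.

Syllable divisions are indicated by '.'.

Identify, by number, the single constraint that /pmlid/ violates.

/pmlid/: syllable 1 onset /pml/ has 3 consonants (> 2).
This is a violation of constraint 5: "An onset contains at most 2 consonants."
The remaining constraints (1, 2, 3, 4) are satisfied.

5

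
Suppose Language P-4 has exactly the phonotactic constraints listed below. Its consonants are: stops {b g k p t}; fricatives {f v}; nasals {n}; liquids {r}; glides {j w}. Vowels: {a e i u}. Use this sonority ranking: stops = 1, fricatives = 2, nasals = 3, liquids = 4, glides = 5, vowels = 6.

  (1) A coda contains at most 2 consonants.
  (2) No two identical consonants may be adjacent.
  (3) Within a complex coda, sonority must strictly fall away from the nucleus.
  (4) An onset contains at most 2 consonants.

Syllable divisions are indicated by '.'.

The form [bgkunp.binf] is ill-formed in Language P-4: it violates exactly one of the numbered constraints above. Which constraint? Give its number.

[bgkunp.binf]: syllable 1 onset /bgk/ has 3 consonants (> 2).
This is a violation of constraint 4: "An onset contains at most 2 consonants."
The remaining constraints (1, 2, 3) are satisfied.

4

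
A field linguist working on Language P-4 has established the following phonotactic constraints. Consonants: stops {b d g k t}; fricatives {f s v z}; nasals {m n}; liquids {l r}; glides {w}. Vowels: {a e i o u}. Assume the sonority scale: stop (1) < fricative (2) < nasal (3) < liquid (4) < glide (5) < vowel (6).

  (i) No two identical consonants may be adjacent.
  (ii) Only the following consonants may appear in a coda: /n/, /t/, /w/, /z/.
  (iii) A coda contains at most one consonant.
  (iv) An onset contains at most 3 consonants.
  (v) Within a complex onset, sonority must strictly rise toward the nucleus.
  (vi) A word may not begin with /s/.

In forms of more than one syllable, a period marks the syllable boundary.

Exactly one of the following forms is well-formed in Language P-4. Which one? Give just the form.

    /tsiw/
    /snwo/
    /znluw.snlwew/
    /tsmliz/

/tsiw/

/tsiw/ — σ1 onset /ts/ (1→2 rises), coda /w/ ok → well-formed
/snwo/ — violates constraint (vi): word begins with /s/ → ill-formed
/znluw.snlwew/ — violates constraint (iv): syllable 2 onset /snlw/ has 4 consonants (> 3) → ill-formed
/tsmliz/ — violates constraint (iv): syllable 1 onset /tsml/ has 4 consonants (> 3) → ill-formed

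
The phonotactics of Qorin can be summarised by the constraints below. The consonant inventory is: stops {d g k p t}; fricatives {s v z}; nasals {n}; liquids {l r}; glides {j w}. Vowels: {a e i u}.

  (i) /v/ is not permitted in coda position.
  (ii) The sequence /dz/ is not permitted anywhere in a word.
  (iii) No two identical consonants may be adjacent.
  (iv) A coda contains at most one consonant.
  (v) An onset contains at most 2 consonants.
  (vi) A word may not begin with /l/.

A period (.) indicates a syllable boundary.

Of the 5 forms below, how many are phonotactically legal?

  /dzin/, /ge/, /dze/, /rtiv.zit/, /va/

/dzin/ — violates constraint (ii): contains banned sequence /dz/ → phonotactically illegal
/ge/ — σ1 onset /g/, coda /∅/ ok → phonotactically legal
/dze/ — violates constraint (ii): contains banned sequence /dz/ → phonotactically illegal
/rtiv.zit/ — violates constraint (i): syllable 1 coda contains /v/ → phonotactically illegal
/va/ — σ1 onset /v/, coda /∅/ ok → phonotactically legal
Phonotactically legal: /ge/, /va/ → 2.

2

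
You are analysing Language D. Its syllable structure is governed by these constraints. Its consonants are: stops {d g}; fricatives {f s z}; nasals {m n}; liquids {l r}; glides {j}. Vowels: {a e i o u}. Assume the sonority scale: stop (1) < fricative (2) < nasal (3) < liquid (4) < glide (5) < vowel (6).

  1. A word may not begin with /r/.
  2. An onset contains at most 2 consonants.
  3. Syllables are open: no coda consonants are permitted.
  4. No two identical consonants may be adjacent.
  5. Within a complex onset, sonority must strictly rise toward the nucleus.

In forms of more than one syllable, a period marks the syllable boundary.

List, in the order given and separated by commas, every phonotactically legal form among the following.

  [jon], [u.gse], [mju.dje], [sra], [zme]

[u.gse], [mju.dje], [sra], [zme]

[jon] — violates constraint 3: syllable 1 coda /n/ has 1 consonant (> 0) → phonotactically illegal
[u.gse] — σ1 onset /∅/, coda /∅/ ok; σ2 onset /gs/ (1→2 rises), coda /∅/ ok → phonotactically legal
[mju.dje] — σ1 onset /mj/ (3→5 rises), coda /∅/ ok; σ2 onset /dj/ (1→5 rises), coda /∅/ ok → phonotactically legal
[sra] — σ1 onset /sr/ (2→4 rises), coda /∅/ ok → phonotactically legal
[zme] — σ1 onset /zm/ (2→3 rises), coda /∅/ ok → phonotactically legal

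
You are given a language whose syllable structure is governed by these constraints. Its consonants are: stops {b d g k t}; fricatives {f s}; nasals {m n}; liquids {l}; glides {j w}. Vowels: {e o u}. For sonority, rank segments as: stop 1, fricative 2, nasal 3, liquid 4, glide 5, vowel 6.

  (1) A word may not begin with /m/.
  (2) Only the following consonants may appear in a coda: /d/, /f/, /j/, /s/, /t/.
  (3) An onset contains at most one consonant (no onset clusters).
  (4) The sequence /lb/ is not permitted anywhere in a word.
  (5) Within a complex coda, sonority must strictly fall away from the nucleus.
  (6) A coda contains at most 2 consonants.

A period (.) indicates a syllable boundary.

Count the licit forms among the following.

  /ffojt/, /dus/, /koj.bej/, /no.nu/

3

/ffojt/ — violates constraint 3: syllable 1 onset /ff/ has 2 consonants (> 1) → illicit
/dus/ — σ1 onset /d/, coda /s/ ok → licit
/koj.bej/ — σ1 onset /k/, coda /j/ ok; σ2 onset /b/, coda /j/ ok → licit
/no.nu/ — σ1 onset /n/, coda /∅/ ok; σ2 onset /n/, coda /∅/ ok → licit
Licit: /dus/, /koj.bej/, /no.nu/ → 3.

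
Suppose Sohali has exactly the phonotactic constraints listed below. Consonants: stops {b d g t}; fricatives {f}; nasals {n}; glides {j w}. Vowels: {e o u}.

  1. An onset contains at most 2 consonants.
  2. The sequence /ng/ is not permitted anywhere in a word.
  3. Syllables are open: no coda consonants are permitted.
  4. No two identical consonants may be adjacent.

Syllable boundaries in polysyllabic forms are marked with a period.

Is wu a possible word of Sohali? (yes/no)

wu — σ1 onset /w/, coda /∅/ ok → licit

yes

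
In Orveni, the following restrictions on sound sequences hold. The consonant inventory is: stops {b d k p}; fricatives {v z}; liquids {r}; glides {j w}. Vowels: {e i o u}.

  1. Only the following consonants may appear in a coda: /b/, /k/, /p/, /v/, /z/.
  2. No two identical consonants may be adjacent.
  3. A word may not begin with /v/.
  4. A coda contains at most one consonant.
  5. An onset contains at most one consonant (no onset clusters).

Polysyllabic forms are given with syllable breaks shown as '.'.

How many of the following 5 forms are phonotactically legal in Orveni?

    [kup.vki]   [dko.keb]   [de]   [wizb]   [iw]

[kup.vki] — violates constraint 5: syllable 2 onset /vk/ has 2 consonants (> 1) → phonotactically illegal
[dko.keb] — violates constraint 5: syllable 1 onset /dk/ has 2 consonants (> 1) → phonotactically illegal
[de] — σ1 onset /d/, coda /∅/ ok → phonotactically legal
[wizb] — violates constraint 4: syllable 1 coda /zb/ has 2 consonants (> 1) → phonotactically illegal
[iw] — violates constraint 1: syllable 1 coda contains /w/, which is not a licensed coda consonant → phonotactically illegal
Phonotactically legal: [de] → 1.

1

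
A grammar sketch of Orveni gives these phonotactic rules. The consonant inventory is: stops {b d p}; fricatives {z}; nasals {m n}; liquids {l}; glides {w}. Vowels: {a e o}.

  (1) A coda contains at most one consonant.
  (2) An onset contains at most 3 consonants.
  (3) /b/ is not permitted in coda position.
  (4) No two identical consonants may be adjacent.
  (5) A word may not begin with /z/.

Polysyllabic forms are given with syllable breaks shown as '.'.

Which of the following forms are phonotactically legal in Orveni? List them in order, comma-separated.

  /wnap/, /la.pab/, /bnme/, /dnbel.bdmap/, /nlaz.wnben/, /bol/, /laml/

/wnap/ — σ1 onset /wn/ (2C), coda /p/ ok → phonotactically legal
/la.pab/ — violates constraint 3: syllable 2 coda contains /b/ → phonotactically illegal
/bnme/ — σ1 onset /bnm/ (3C), coda /∅/ ok → phonotactically legal
/dnbel.bdmap/ — σ1 onset /dnb/ (3C), coda /l/ ok; σ2 onset /bdm/ (3C), coda /p/ ok → phonotactically legal
/nlaz.wnben/ — σ1 onset /nl/ (2C), coda /z/ ok; σ2 onset /wnb/ (3C), coda /n/ ok → phonotactically legal
/bol/ — σ1 onset /b/, coda /l/ ok → phonotactically legal
/laml/ — violates constraint 1: syllable 1 coda /ml/ has 2 consonants (> 1) → phonotactically illegal

/wnap/, /bnme/, /dnbel.bdmap/, /nlaz.wnben/, /bol/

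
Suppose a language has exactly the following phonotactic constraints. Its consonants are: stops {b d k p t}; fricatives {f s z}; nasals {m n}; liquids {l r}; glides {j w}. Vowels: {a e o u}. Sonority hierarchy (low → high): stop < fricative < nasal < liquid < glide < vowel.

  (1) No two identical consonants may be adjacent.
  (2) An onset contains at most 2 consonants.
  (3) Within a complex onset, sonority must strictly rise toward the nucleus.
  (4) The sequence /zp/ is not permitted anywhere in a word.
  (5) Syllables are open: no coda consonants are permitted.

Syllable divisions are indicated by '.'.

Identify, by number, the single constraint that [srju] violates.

[srju]: syllable 1 onset /srj/ has 3 consonants (> 2).
This is a violation of constraint 2: "An onset contains at most 2 consonants."
The remaining constraints (1, 3, 4, 5) are satisfied.

2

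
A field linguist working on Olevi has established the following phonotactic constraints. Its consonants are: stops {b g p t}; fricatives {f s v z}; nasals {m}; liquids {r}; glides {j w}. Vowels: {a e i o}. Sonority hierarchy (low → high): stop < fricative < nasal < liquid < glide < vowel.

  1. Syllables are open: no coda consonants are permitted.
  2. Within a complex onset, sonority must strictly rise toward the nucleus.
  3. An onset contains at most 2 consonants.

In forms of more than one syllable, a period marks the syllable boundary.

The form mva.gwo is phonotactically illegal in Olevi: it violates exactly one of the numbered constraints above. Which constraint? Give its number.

2

mva.gwo: syllable 1 onset /mv/: /m/ (nasal, 3) → /v/ (fricative, 2) does not rise.
This is a violation of constraint 2: "Within a complex onset, sonority must strictly rise toward the nucleus."
The remaining constraints (1, 3) are satisfied.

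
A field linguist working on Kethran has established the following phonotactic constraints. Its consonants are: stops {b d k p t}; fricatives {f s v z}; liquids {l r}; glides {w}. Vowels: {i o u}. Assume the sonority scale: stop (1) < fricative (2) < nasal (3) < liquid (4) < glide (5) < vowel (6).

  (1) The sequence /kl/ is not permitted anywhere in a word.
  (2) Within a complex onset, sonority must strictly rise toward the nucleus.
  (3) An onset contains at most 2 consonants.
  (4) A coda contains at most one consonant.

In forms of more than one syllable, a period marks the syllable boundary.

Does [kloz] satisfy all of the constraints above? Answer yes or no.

no

[kloz] — violates constraint 1: contains banned sequence /kl/ → not permitted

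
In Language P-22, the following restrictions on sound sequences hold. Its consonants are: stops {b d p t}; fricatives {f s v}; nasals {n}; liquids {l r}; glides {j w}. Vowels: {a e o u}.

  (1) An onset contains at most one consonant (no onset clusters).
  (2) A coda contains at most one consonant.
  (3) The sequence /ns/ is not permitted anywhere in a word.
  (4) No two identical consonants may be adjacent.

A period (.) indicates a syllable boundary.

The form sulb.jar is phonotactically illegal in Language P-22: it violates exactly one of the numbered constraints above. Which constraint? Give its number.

2

sulb.jar: syllable 1 coda /lb/ has 2 consonants (> 1).
This is a violation of constraint 2: "A coda contains at most one consonant."
The remaining constraints (1, 3, 4) are satisfied.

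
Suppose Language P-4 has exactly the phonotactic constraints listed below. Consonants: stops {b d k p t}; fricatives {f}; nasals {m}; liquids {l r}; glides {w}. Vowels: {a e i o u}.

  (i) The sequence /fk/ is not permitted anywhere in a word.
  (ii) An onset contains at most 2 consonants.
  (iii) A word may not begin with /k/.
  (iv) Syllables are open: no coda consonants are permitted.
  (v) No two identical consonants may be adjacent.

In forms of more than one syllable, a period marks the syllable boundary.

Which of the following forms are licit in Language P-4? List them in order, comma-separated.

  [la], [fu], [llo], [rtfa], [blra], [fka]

[la] — σ1 onset /l/, coda /∅/ ok → licit
[fu] — σ1 onset /f/, coda /∅/ ok → licit
[llo] — violates constraint (v): adjacent identical consonants /ll/ → illicit
[rtfa] — violates constraint (ii): syllable 1 onset /rtf/ has 3 consonants (> 2) → illicit
[blra] — violates constraint (ii): syllable 1 onset /blr/ has 3 consonants (> 2) → illicit
[fka] — violates constraint (i): contains banned sequence /fk/ → illicit

[la], [fu]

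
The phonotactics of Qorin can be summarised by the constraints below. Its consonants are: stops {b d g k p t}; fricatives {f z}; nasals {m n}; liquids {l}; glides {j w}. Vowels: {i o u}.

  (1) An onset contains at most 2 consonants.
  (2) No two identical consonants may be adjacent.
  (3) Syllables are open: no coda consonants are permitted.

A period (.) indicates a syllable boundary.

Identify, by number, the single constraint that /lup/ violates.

3

/lup/: syllable 1 coda /p/ has 1 consonant (> 0).
This is a violation of constraint 3: "Syllables are open: no coda consonants are permitted."
The remaining constraints (1, 2) are satisfied.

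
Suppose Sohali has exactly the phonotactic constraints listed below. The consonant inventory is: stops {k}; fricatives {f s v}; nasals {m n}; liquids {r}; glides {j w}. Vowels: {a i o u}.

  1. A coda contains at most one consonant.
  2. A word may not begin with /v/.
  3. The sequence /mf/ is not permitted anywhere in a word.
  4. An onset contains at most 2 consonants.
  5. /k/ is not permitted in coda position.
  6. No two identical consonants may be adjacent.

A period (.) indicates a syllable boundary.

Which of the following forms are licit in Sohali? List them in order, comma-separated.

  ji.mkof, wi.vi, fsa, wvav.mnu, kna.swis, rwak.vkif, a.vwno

ji.mkof, wi.vi, fsa, wvav.mnu, kna.swis

ji.mkof — σ1 onset /j/, coda /∅/ ok; σ2 onset /mk/ (2C), coda /f/ ok → licit
wi.vi — σ1 onset /w/, coda /∅/ ok; σ2 onset /v/, coda /∅/ ok → licit
fsa — σ1 onset /fs/ (2C), coda /∅/ ok → licit
wvav.mnu — σ1 onset /wv/ (2C), coda /v/ ok; σ2 onset /mn/ (2C), coda /∅/ ok → licit
kna.swis — σ1 onset /kn/ (2C), coda /∅/ ok; σ2 onset /sw/ (2C), coda /s/ ok → licit
rwak.vkif — violates constraint 5: syllable 1 coda contains /k/ → illicit
a.vwno — violates constraint 4: syllable 2 onset /vwn/ has 3 consonants (> 2) → illicit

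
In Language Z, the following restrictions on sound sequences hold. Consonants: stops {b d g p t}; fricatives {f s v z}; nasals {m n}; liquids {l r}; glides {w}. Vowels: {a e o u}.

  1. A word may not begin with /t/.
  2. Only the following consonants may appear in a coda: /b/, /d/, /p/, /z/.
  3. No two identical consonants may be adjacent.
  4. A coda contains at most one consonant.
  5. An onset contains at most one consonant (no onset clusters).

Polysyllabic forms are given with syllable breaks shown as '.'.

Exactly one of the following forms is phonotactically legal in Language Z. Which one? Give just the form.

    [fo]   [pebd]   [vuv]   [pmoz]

[fo]

[fo] — σ1 onset /f/, coda /∅/ ok → phonotactically legal
[pebd] — violates constraint 4: syllable 1 coda /bd/ has 2 consonants (> 1) → phonotactically illegal
[vuv] — violates constraint 2: syllable 1 coda contains /v/, which is not a licensed coda consonant → phonotactically illegal
[pmoz] — violates constraint 5: syllable 1 onset /pm/ has 2 consonants (> 1) → phonotactically illegal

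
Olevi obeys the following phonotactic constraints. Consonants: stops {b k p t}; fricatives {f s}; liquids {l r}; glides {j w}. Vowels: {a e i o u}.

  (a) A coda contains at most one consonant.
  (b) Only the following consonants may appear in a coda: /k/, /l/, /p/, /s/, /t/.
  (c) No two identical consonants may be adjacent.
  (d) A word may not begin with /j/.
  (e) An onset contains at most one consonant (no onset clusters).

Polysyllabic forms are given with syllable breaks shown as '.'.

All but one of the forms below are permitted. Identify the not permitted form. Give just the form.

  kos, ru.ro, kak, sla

kos — σ1 onset /k/, coda /s/ ok → permitted
ru.ro — σ1 onset /r/, coda /∅/ ok; σ2 onset /r/, coda /∅/ ok → permitted
kak — σ1 onset /k/, coda /k/ ok → permitted
sla — violates constraint (e): syllable 1 onset /sl/ has 2 consonants (> 1) → not permitted

sla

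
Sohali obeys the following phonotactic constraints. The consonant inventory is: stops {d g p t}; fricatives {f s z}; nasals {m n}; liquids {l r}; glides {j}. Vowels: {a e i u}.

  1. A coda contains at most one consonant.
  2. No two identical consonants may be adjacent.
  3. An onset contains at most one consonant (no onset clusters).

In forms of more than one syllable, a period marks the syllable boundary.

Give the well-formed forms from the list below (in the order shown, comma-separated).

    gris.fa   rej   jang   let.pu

rej, let.pu

gris.fa — violates constraint 3: syllable 1 onset /gr/ has 2 consonants (> 1) → ill-formed
rej — σ1 onset /r/, coda /j/ ok → well-formed
jang — violates constraint 1: syllable 1 coda /ng/ has 2 consonants (> 1) → ill-formed
let.pu — σ1 onset /l/, coda /t/ ok; σ2 onset /p/, coda /∅/ ok → well-formed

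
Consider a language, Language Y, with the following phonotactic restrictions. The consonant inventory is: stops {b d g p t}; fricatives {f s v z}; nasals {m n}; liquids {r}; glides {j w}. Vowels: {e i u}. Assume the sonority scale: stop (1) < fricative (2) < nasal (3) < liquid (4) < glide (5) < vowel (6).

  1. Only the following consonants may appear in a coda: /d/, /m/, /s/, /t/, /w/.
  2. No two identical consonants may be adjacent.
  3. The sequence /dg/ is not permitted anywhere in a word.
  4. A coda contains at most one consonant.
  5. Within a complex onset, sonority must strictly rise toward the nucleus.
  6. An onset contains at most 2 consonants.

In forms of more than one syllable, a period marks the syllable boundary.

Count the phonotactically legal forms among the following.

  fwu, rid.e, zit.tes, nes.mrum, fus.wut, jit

5

fwu — σ1 onset /fw/ (2→5 rises), coda /∅/ ok → phonotactically legal
rid.e — σ1 onset /r/, coda /d/ ok; σ2 onset /∅/, coda /∅/ ok → phonotactically legal
zit.tes — violates constraint 2: adjacent identical consonants /tt/ → phonotactically illegal
nes.mrum — σ1 onset /n/, coda /s/ ok; σ2 onset /mr/ (3→4 rises), coda /m/ ok → phonotactically legal
fus.wut — σ1 onset /f/, coda /s/ ok; σ2 onset /w/, coda /t/ ok → phonotactically legal
jit — σ1 onset /j/, coda /t/ ok → phonotactically legal
Phonotactically legal: fwu, rid.e, nes.mrum, fus.wut, jit → 5.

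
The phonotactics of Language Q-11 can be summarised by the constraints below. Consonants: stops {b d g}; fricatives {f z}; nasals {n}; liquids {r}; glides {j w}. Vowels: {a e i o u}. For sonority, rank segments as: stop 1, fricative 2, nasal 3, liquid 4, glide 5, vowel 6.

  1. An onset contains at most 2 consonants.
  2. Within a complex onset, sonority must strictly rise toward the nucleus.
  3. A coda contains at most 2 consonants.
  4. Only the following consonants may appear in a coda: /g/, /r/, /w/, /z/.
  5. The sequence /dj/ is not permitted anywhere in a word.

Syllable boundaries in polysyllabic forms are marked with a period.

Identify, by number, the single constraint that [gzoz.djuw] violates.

[gzoz.djuw]: contains banned sequence /dj/.
This is a violation of constraint 5: "The sequence /dj/ is not permitted anywhere in a word."
The remaining constraints (1, 2, 3, 4) are satisfied.

5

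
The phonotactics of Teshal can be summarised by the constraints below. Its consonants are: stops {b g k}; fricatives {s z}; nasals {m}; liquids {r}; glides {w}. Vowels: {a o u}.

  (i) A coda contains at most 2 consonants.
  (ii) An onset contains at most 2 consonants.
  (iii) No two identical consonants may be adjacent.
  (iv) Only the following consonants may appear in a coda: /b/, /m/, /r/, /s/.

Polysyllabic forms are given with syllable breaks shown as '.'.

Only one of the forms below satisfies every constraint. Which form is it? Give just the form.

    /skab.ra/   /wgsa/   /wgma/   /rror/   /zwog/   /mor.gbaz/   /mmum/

/skab.ra/ — σ1 onset /sk/ (2C), coda /b/ ok; σ2 onset /r/, coda /∅/ ok → licit
/wgsa/ — violates constraint (ii): syllable 1 onset /wgs/ has 3 consonants (> 2) → illicit
/wgma/ — violates constraint (ii): syllable 1 onset /wgm/ has 3 consonants (> 2) → illicit
/rror/ — violates constraint (iii): adjacent identical consonants /rr/ → illicit
/zwog/ — violates constraint (iv): syllable 1 coda contains /g/, which is not a licensed coda consonant → illicit
/mor.gbaz/ — violates constraint (iv): syllable 2 coda contains /z/, which is not a licensed coda consonant → illicit
/mmum/ — violates constraint (iii): adjacent identical consonants /mm/ → illicit

/skab.ra/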